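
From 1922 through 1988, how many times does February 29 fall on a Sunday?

Leap years in 1922–1988: 17 of them.
Feb 29 weekday advances by 5 (mod 7) from one leap year to the next four years later (or differs when a century non-leap intervenes).
Leap-day weekdays: 1924:Fri 1928:Wed 1932:Mon 1936:Sat 1940:Thu 1944:Tue 1948:Sun✓ 1952:Fri 1956:Wed 1960:Mon 1964:Sat 1968:Thu 1972:Tue 1976:Sun✓ 1980:Fri 1984:Wed 1988:Mon
Sunday: 1948, 1976 → 2.

2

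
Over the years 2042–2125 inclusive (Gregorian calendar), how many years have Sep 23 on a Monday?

11

Track Sep 23's weekday year by year (advancing +1, or +2 across a Feb 29):
  2042: Tue  2043: Wed (+1)  2044: Fri (+2)  2045: Sat (+1)  2046: Sun (+1)
  2047: Mon (+1) ✓  2048: Wed (+2)  2049: Thu (+1)  2050: Fri (+1)  2051: Sat (+1)
  2052: Mon (+2) ✓  2053: Tue (+1)  2054: Wed (+1)  2055: Thu (+1)  … (56 more years) …
  2112: Fri (+2)  2113: Sat (+1)  2114: Sun (+1)  2115: Mon (+1) ✓  2116: Wed (+2)
  2117: Thu (+1)  2118: Fri (+1)  2119: Sat (+1)  2120: Mon (+2) ✓  2121: Tue (+1)
  2122: Wed (+1)  2123: Thu (+1)  2124: Sat (+2)  2125: Sun (+1)
Monday years: 2047, 2052, 2058, 2069, 2075, 2080, 2086, 2097, 2109, 2115, 2120 — 11 in total.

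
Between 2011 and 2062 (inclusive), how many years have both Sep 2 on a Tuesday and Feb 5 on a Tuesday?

1

Check each year's weekday for Sep 2 and Feb 5:
  2011: Fri/Sat  2012: Sun/Sun  2013: Mon/Tue  2014: Tue/Wed  2015: Wed/Thu  2016: Fri/Fri  2017: Sat/Sun  2018: Sun/Mon  2019: Mon/Tue  2020: Wed/Wed  2021: Thu/Fri  2022: Fri/Sat  2023: Sat/Sun  2024: Mon/Mon  …(24 more)…  2049: Thu/Fri  2050: Fri/Sat  2051: Sat/Sun  2052: Mon/Mon  2053: Tue/Wed  2054: Wed/Thu  2055: Thu/Fri  2056: Sat/Sat  2057: Sun/Mon  2058: Mon/Tue  2059: Tue/Wed  2060: Thu/Thu  2061: Fri/Sat  2062: Sat/Sun
Both conditions hold in: 2036 — 1.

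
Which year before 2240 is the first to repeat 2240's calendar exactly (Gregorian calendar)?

Two years share a calendar iff Jan 1 falls on the same weekday and both are leap or both are common. 2240: Jan 1 is Wednesday, leap year.
2239: Jan 1 Tuesday, common
2238: Jan 1 Monday, common
2237: Jan 1 Sunday, common
2236: Jan 1 Friday, leap
2235: Jan 1 Thursday, common
2234: Jan 1 Wednesday, common
2233: Jan 1 Tuesday, common
2232: Jan 1 Sunday, leap
2231: Jan 1 Saturday, common
2230: Jan 1 Friday, common
2229: Jan 1 Thursday, common
2228: Jan 1 Tuesday, leap
2227: Jan 1 Monday, common
2226: Jan 1 Sunday, common
2225: Jan 1 Saturday, common
2224: Jan 1 Thursday, leap
2223: Jan 1 Wednesday, common
2222: Jan 1 Tuesday, common
2221: Jan 1 Monday, common
2220: Jan 1 Saturday, leap
2219: Jan 1 Friday, common
2218: Jan 1 Thursday, common
2217: Jan 1 Wednesday, common
2216: Jan 1 Monday, leap
2215: Jan 1 Sunday, common
2214: Jan 1 Saturday, common
2213: Jan 1 Friday, common
2212: Jan 1 Wednesday, leap
2212 matches on both conditions.

2212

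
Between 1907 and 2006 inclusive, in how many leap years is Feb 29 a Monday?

Leap years in 1907–2006: 25 of them.
Feb 29 weekday advances by 5 (mod 7) from one leap year to the next four years later (or differs when a century non-leap intervenes).
Leap-day weekdays: 1908:Sat 1912:Thu 1916:Tue 1920:Sun 1924:Fri 1928:Wed 1932:Mon✓ 1936:Sat 1940:Thu 1944:Tue 1948:Sun 1952:Fri 1956:Wed 1960:Mon✓ 1964:Sat 1968:Thu 1972:Tue 1976:Sun 1980:Fri 1984:Wed 1988:Mon✓ 1992:Sat 1996:Thu 2000:Tue 2004:Sun
Monday: 1932, 1960, 1988 → 3.

3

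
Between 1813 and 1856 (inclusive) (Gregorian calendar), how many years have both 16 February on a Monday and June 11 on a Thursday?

4

Check each year's weekday for 16 February and June 11:
  1813: Tue/Fri  1814: Wed/Sat  1815: Thu/Sun  1816: Fri/Tue  1817: Sun/Wed  1818: Mon/Thu ✓  1819: Tue/Fri  1820: Wed/Sun  1821: Fri/Mon  1822: Sat/Tue  1823: Sun/Wed  1824: Mon/Fri  1825: Wed/Sat  1826: Thu/Sun  …(16 more)…  1843: Thu/Sun  1844: Fri/Tue  1845: Sun/Wed  1846: Mon/Thu ✓  1847: Tue/Fri  1848: Wed/Sun  1849: Fri/Mon  1850: Sat/Tue  1851: Sun/Wed  1852: Mon/Fri  1853: Wed/Sat  1854: Thu/Sun  1855: Fri/Mon  1856: Sat/Wed
Both conditions hold in: 1818, 1829, 1835, 1846 — 4.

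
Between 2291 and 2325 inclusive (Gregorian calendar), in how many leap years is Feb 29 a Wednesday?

0

Leap years in 2291–2325: 8 of them.
Feb 29 weekday advances by 5 (mod 7) from one leap year to the next four years later (or differs when a century non-leap intervenes).
Leap-day weekdays: 2292:Mon 2296:Sat 2304:Mon 2308:Sat 2312:Thu 2316:Tue 2320:Sun 2324:Fri
Wednesday: none → 0.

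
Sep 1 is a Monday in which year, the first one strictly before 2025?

2014

From one year to the next, a fixed date's weekday advances by 1, or by 2 when a Feb 29 lies between the two dates.
2025: September 1 is Monday.
2024: Sunday (−1)
2023: Friday (−2)
2022: Thursday (−1)
2021: Wednesday (−1)
2020: Tuesday (−1)
2019: Sunday (−2)
2018: Saturday (−1)
2017: Friday (−1)
2016: Thursday (−1)
2015: Tuesday (−2)
2014: Monday (−1)
Sep 1 falls on a Monday in 2014.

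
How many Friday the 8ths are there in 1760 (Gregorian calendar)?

Check the 8th of each month of 1760: Jan 8: Tue, Feb 8: Fri, Mar 8: Sat, Apr 8: Tue, May 8: Thu, Jun 8: Sun, Jul 8: Tue, Aug 8: Fri, Sep 8: Mon, Oct 8: Wed, Nov 8: Sat, Dec 8: Mon.
Friday occurs in February, August — 2 months.

2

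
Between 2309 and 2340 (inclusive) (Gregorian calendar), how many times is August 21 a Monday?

Track August 21's weekday year by year (advancing +1, or +2 across a Feb 29):
  2309: Sat  2310: Sun (+1)  2311: Mon (+1) ✓  2312: Wed (+2)  2313: Thu (+1)
  2314: Fri (+1)  2315: Sat (+1)  2316: Mon (+2) ✓  2317: Tue (+1)  2318: Wed (+1)
  2319: Thu (+1)  2320: Sat (+2)  2321: Sun (+1)  2322: Mon (+1) ✓  … (4 more years) …
  2327: Sun (+1)  2328: Tue (+2)  2329: Wed (+1)  2330: Thu (+1)  2331: Fri (+1)
  2332: Sun (+2)  2333: Mon (+1) ✓  2334: Tue (+1)  2335: Wed (+1)  2336: Fri (+2)
  2337: Sat (+1)  2338: Sun (+1)  2339: Mon (+1) ✓  2340: Wed (+2)
Monday years: 2311, 2316, 2322, 2333, 2339 — 5 in total.

5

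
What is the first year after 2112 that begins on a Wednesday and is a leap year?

2116

Jan 1 advances by 2 weekdays after a leap year and by 1 after a common year.
2112: Jan 1 is Friday (leap).
2113: Sunday
2114: Monday
2115: Tuesday
2116: Wednesday (leap)
2116 begins on a Wednesday and is a leap year.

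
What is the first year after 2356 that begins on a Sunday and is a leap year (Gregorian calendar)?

Jan 1 advances by 2 weekdays after a leap year and by 1 after a common year.
2356: Jan 1 is Sunday (leap).
2357: Tuesday
2358: Wednesday
2359: Thursday
2360: Friday (leap)
2361: Sunday
2362: Monday
2363: Tuesday
2364: Wednesday (leap)
2365: Friday
2366: Saturday
2367: Sunday
2368: Monday (leap)
2369: Wednesday
2370: Thursday
2371: Friday
2372: Saturday (leap)
2373: Monday
2374: Tuesday
2375: Wednesday
2376: Thursday (leap)
2377: Saturday
2378: Sunday
2379: Monday
2380: Tuesday (leap)
2381: Thursday
2382: Friday
2383: Saturday
2384: Sunday (leap)
2384 begins on a Sunday and is a leap year.

2384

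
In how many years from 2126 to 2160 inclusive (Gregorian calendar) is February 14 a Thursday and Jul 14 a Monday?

2

Check each year's weekday for February 14 and Jul 14:
  2126: Thu/Sun  2127: Fri/Mon  2128: Sat/Wed  2129: Mon/Thu  2130: Tue/Fri  2131: Wed/Sat  2132: Thu/Mon ✓  2133: Sat/Tue  2134: Sun/Wed  2135: Mon/Thu  2136: Tue/Sat  2137: Thu/Sun  2138: Fri/Mon  2139: Sat/Tue  …(7 more)…  2147: Tue/Fri  2148: Wed/Sun  2149: Fri/Mon  2150: Sat/Tue  2151: Sun/Wed  2152: Mon/Fri  2153: Wed/Sat  2154: Thu/Sun  2155: Fri/Mon  2156: Sat/Wed  2157: Mon/Thu  2158: Tue/Fri  2159: Wed/Sat  2160: Thu/Mon ✓
Both conditions hold in: 2132, 2160 — 2.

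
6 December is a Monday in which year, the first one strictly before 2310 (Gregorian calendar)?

From one year to the next, a fixed date's weekday advances by 1, or by 2 when a Feb 29 lies between the two dates.
2310: December 6 is Tuesday.
2309: Monday (−1)
6 December falls on a Monday in 2309.

2309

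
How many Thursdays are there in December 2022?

December 2022 has 31 days and begins on Thursday.
The first Thursday is December 1.
Thursdays fall on 1, 8, 15, 22, 29 — that's 5.

5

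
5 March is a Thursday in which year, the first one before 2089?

2082

From one year to the next, a fixed date's weekday advances by 1, or by 2 when a Feb 29 lies between the two dates.
2089: March 5 is Saturday.
2088: Friday (−1)
2087: Wednesday (−2)
2086: Tuesday (−1)
2085: Monday (−1)
2084: Sunday (−1)
2083: Friday (−2)
2082: Thursday (−1)
5 March falls on a Thursday in 2082.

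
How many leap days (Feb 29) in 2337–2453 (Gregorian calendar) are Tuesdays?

Leap years in 2337–2453: 29 of them.
Feb 29 weekday advances by 5 (mod 7) from one leap year to the next four years later (or differs when a century non-leap intervenes).
Leap-day weekdays: 2340:Thu 2344:Tue✓ 2348:Sun 2352:Fri 2356:Wed 2360:Mon 2364:Sat 2368:Thu 2372:Tue✓ 2376:Sun 2380:Fri 2384:Wed 2388:Mon …(3 more)… 2404:Sun 2408:Fri 2412:Wed 2416:Mon 2420:Sat 2424:Thu 2428:Tue✓ 2432:Sun 2436:Fri 2440:Wed 2444:Mon 2448:Sat 2452:Thu
Tuesday: 2344, 2372, 2400, 2428 → 4.

4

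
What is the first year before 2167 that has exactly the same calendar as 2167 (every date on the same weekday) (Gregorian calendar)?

Two years share a calendar iff Jan 1 falls on the same weekday and both are leap or both are common. 2167: Jan 1 is Thursday, common year.
2166: Jan 1 Wednesday, common
2165: Jan 1 Tuesday, common
2164: Jan 1 Sunday, leap
2163: Jan 1 Saturday, common
2162: Jan 1 Friday, common
2161: Jan 1 Thursday, common
2161 matches on both conditions.

2161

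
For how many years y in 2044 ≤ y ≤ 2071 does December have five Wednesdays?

12

December has 31 days; it has five Wednesdays when Wednesday falls among the first (month-length − 28) days — i.e. when December 1 is one of Wednesday/Tuesday/Monday.
December 1 by year: 2044:Thu 2045:Fri 2046:Sat 2047:Sun 2048:Tue✓ 2049:Wed✓ 2050:Thu 2051:Fri 2052:Sun 2053:Mon✓ 2054:Tue✓ 2055:Wed✓ 2056:Fri 2057:Sat 2058:Sun 2059:Mon✓ 2060:Wed✓ 2061:Thu 2062:Fri 2063:Sat 2064:Mon✓ 2065:Tue✓ 2066:Wed✓ 2067:Thu 2068:Sat 2069:Sun 2070:Mon✓ 2071:Tue✓
Years with five Wednesdays: 2048, 2049, 2053, 2054, 2055, 2059, 2060, 2064, 2065, 2066, 2070, 2071 → 12.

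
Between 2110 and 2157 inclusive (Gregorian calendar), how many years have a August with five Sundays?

21

August has 31 days; it has five Sundays when Sunday falls among the first (month-length − 28) days — i.e. when August 1 is one of Sunday/Saturday/Friday.
August 1 by year: 2110:Fri✓ 2111:Sat✓ 2112:Mon 2113:Tue 2114:Wed 2115:Thu 2116:Sat✓ 2117:Sun✓ 2118:Mon 2119:Tue 2120:Thu 2121:Fri✓ 2122:Sat✓ 2123:Sun✓ 2124:Tue …(18 more)… 2143:Thu 2144:Sat✓ 2145:Sun✓ 2146:Mon 2147:Tue 2148:Thu 2149:Fri✓ 2150:Sat✓ 2151:Sun✓ 2152:Tue 2153:Wed 2154:Thu 2155:Fri✓ 2156:Sun✓ 2157:Mon
Years with five Sundays: 2110, 2111, 2116, 2117, 2121, 2122, 2123, 2127, 2128, 2132, 2133, 2134, 2138, 2139, 2144, 2145, 2149, 2150, 2151, 2155, 2156 → 21.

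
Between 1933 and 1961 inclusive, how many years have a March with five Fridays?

13

March has 31 days; it has five Fridays when Friday falls among the first (month-length − 28) days — i.e. when March 1 is one of Friday/Thursday/Wednesday.
March 1 by year: 1933:Wed✓ 1934:Thu✓ 1935:Fri✓ 1936:Sun 1937:Mon 1938:Tue 1939:Wed✓ 1940:Fri✓ 1941:Sat 1942:Sun 1943:Mon 1944:Wed✓ 1945:Thu✓ 1946:Fri✓ 1947:Sat 1948:Mon 1949:Tue 1950:Wed✓ 1951:Thu✓ 1952:Sat 1953:Sun 1954:Mon 1955:Tue 1956:Thu✓ 1957:Fri✓ 1958:Sat 1959:Sun 1960:Tue 1961:Wed✓
Years with five Fridays: 1933, 1934, 1935, 1939, 1940, 1944, 1945, 1946, 1950, 1951, 1956, 1957, 1961 → 13.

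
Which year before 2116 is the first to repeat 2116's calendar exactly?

Two years share a calendar iff Jan 1 falls on the same weekday and both are leap or both are common. 2116: Jan 1 is Wednesday, leap year.
2115: Jan 1 Tuesday, common
2114: Jan 1 Monday, common
2113: Jan 1 Sunday, common
2112: Jan 1 Friday, leap
2111: Jan 1 Thursday, common
2110: Jan 1 Wednesday, common
2109: Jan 1 Tuesday, common
2108: Jan 1 Sunday, leap
2107: Jan 1 Saturday, common
2106: Jan 1 Friday, common
2105: Jan 1 Thursday, common
2104: Jan 1 Tuesday, leap
2103: Jan 1 Monday, common
2102: Jan 1 Sunday, common
2101: Jan 1 Saturday, common
2100: Jan 1 Friday, common
2099: Jan 1 Thursday, common
2098: Jan 1 Wednesday, common
2097: Jan 1 Tuesday, common
2096: Jan 1 Sunday, leap
2095: Jan 1 Saturday, common
2094: Jan 1 Friday, common
2093: Jan 1 Thursday, common
2092: Jan 1 Tuesday, leap
2091: Jan 1 Monday, common
2090: Jan 1 Sunday, common
2089: Jan 1 Saturday, common
2088: Jan 1 Thursday, leap
2087: Jan 1 Wednesday, common
2086: Jan 1 Tuesday, common
2085: Jan 1 Monday, common
2084: Jan 1 Saturday, leap
2083: Jan 1 Friday, common
2082: Jan 1 Thursday, common
2081: Jan 1 Wednesday, common
2080: Jan 1 Monday, leap
2079: Jan 1 Sunday, common
2078: Jan 1 Saturday, common
2077: Jan 1 Friday, common
2076: Jan 1 Wednesday, leap
2076 matches on both conditions.

2076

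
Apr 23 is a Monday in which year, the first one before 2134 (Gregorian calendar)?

From one year to the next, a fixed date's weekday advances by 1, or by 2 when a Feb 29 lies between the two dates.
2134: April 23 is Friday.
2133: Thursday (−1)
2132: Wednesday (−1)
2131: Monday (−2)
Apr 23 falls on a Monday in 2131.

2131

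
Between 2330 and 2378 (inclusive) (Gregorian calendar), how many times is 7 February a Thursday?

6

Track 7 February's weekday year by year (advancing +1, or +2 across a Feb 29):
  2330: Fri  2331: Sat (+1)  2332: Sun (+1)  2333: Tue (+2)  2334: Wed (+1)
  2335: Thu (+1) ✓  2336: Fri (+1)  2337: Sun (+2)  2338: Mon (+1)  2339: Tue (+1)
  2340: Wed (+1)  2341: Fri (+2)  2342: Sat (+1)  2343: Sun (+1)  … (21 more years) …
  2365: Sun (+2)  2366: Mon (+1)  2367: Tue (+1)  2368: Wed (+1)  2369: Fri (+2)
  2370: Sat (+1)  2371: Sun (+1)  2372: Mon (+1)  2373: Wed (+2)  2374: Thu (+1) ✓
  2375: Fri (+1)  2376: Sat (+1)  2377: Mon (+2)  2378: Tue (+1)
Thursday years: 2335, 2346, 2352, 2357, 2363, 2374 — 6 in total.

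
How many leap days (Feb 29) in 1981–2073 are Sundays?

Leap years in 1981–2073: 23 of them.
Feb 29 weekday advances by 5 (mod 7) from one leap year to the next four years later (or differs when a century non-leap intervenes).
Leap-day weekdays: 1984:Wed 1988:Mon 1992:Sat 1996:Thu 2000:Tue 2004:Sun✓ 2008:Fri 2012:Wed 2016:Mon 2020:Sat 2024:Thu 2028:Tue 2032:Sun✓ 2036:Fri 2040:Wed 2044:Mon 2048:Sat 2052:Thu 2056:Tue 2060:Sun✓ 2064:Fri 2068:Wed 2072:Mon
Sunday: 2004, 2032, 2060 → 3.

3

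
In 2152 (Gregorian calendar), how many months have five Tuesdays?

4

A month of length L has five Tuesdays iff its first Tuesday is on day ≤ L−28 (so day 1–3 in a 31-day month, 1–2 in a 30-day month, day 1 in a leap February).
Checking each month of 2152: Jan starts Sat (31d); Feb starts Tue (29d) ✓; Mar starts Wed (31d); Apr starts Sat (30d); May starts Mon (31d) ✓; Jun starts Thu (30d); Jul starts Sat (31d); Aug starts Tue (31d) ✓; Sep starts Fri (30d); Oct starts Sun (31d) ✓; Nov starts Wed (30d); Dec starts Fri (31d).
Five-Tuesday months: February, May, August, October → 4.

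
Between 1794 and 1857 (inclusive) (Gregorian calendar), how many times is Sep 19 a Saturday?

Track Sep 19's weekday year by year (advancing +1, or +2 across a Feb 29):
  1794: Fri  1795: Sat (+1) ✓  1796: Mon (+2)  1797: Tue (+1)  1798: Wed (+1)
  1799: Thu (+1)  1800: Fri (+1)  1801: Sat (+1) ✓  1802: Sun (+1)  1803: Mon (+1)
  1804: Wed (+2)  1805: Thu (+1)  1806: Fri (+1)  1807: Sat (+1) ✓  … (36 more years) …
  1844: Thu (+2)  1845: Fri (+1)  1846: Sat (+1) ✓  1847: Sun (+1)  1848: Tue (+2)
  1849: Wed (+1)  1850: Thu (+1)  1851: Fri (+1)  1852: Sun (+2)  1853: Mon (+1)
  1854: Tue (+1)  1855: Wed (+1)  1856: Fri (+2)  1857: Sat (+1) ✓
Saturday years: 1795, 1801, 1807, 1812, 1818, 1829, 1835, 1840, 1846, 1857 — 10 in total.

10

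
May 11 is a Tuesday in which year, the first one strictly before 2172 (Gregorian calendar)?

From one year to the next, a fixed date's weekday advances by 1, or by 2 when a Feb 29 lies between the two dates.
2172: May 11 is Monday.
2171: Saturday (−2)
2170: Friday (−1)
2169: Thursday (−1)
2168: Wednesday (−1)
2167: Monday (−2)
2166: Sunday (−1)
2165: Saturday (−1)
2164: Friday (−1)
2163: Wednesday (−2)
2162: Tuesday (−1)
May 11 falls on a Tuesday in 2162.

2162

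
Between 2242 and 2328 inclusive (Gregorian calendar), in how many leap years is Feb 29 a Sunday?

Leap years in 2242–2328: 21 of them.
Feb 29 weekday advances by 5 (mod 7) from one leap year to the next four years later (or differs when a century non-leap intervenes).
Leap-day weekdays: 2244:Thu 2248:Tue 2252:Sun✓ 2256:Fri 2260:Wed 2264:Mon 2268:Sat 2272:Thu 2276:Tue 2280:Sun✓ 2284:Fri 2288:Wed 2292:Mon 2296:Sat 2304:Mon 2308:Sat 2312:Thu 2316:Tue 2320:Sun✓ 2324:Fri 2328:Wed
Sunday: 2252, 2280, 2320 → 3.

3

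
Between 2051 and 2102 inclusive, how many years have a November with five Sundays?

November has 30 days; it has five Sundays when Sunday falls among the first (month-length − 28) days — i.e. when November 1 is one of Sunday/Saturday.
November 1 by year: 2051:Wed 2052:Fri 2053:Sat✓ 2054:Sun✓ 2055:Mon 2056:Wed 2057:Thu 2058:Fri 2059:Sat✓ 2060:Mon 2061:Tue 2062:Wed 2063:Thu 2064:Sat✓ 2065:Sun✓ …(22 more)… 2088:Mon 2089:Tue 2090:Wed 2091:Thu 2092:Sat✓ 2093:Sun✓ 2094:Mon 2095:Tue 2096:Thu 2097:Fri 2098:Sat✓ 2099:Sun✓ 2100:Mon 2101:Tue 2102:Wed
Years with five Sundays: 2053, 2054, 2059, 2064, 2065, 2070, 2071, 2076, 2081, 2082, 2087, 2092, 2093, 2098, 2099 → 15.

15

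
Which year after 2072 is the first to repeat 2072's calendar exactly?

Two years share a calendar iff Jan 1 falls on the same weekday and both are leap or both are common. 2072: Jan 1 is Friday, leap year.
2073: Jan 1 Sunday, common
2074: Jan 1 Monday, common
2075: Jan 1 Tuesday, common
2076: Jan 1 Wednesday, leap
2077: Jan 1 Friday, common
2078: Jan 1 Saturday, common
2079: Jan 1 Sunday, common
2080: Jan 1 Monday, leap
2081: Jan 1 Wednesday, common
2082: Jan 1 Thursday, common
2083: Jan 1 Friday, common
2084: Jan 1 Saturday, leap
2085: Jan 1 Monday, common
2086: Jan 1 Tuesday, common
2087: Jan 1 Wednesday, common
2088: Jan 1 Thursday, leap
2089: Jan 1 Saturday, common
2090: Jan 1 Sunday, common
2091: Jan 1 Monday, common
2092: Jan 1 Tuesday, leap
2093: Jan 1 Thursday, common
2094: Jan 1 Friday, common
2095: Jan 1 Saturday, common
2096: Jan 1 Sunday, leap
2097: Jan 1 Tuesday, common
2098: Jan 1 Wednesday, common
2099: Jan 1 Thursday, common
2100: Jan 1 Friday, common
2101: Jan 1 Saturday, common
2102: Jan 1 Sunday, common
2103: Jan 1 Monday, common
2104: Jan 1 Tuesday, leap
2105: Jan 1 Thursday, common
2106: Jan 1 Friday, common
2107: Jan 1 Saturday, common
2108: Jan 1 Sunday, leap
2109: Jan 1 Tuesday, common
2110: Jan 1 Wednesday, common
2111: Jan 1 Thursday, common
2112: Jan 1 Friday, leap
2112 matches on both conditions.

2112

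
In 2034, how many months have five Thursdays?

A month of length L has five Thursdays iff its first Thursday is on day ≤ L−28 (so day 1–3 in a 31-day month, 1–2 in a 30-day month, day 1 in a leap February).
Checking each month of 2034: Jan starts Sun (31d); Feb starts Wed (28d); Mar starts Wed (31d) ✓; Apr starts Sat (30d); May starts Mon (31d); Jun starts Thu (30d) ✓; Jul starts Sat (31d); Aug starts Tue (31d) ✓; Sep starts Fri (30d); Oct starts Sun (31d); Nov starts Wed (30d) ✓; Dec starts Fri (31d).
Five-Thursday months: March, June, August, November → 4.

4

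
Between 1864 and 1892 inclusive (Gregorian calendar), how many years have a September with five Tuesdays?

September has 30 days; it has five Tuesdays when Tuesday falls among the first (month-length − 28) days — i.e. when September 1 is one of Tuesday/Monday.
September 1 by year: 1864:Thu 1865:Fri 1866:Sat 1867:Sun 1868:Tue✓ 1869:Wed 1870:Thu 1871:Fri 1872:Sun 1873:Mon✓ 1874:Tue✓ 1875:Wed 1876:Fri 1877:Sat 1878:Sun 1879:Mon✓ 1880:Wed 1881:Thu 1882:Fri 1883:Sat 1884:Mon✓ 1885:Tue✓ 1886:Wed 1887:Thu 1888:Sat 1889:Sun 1890:Mon✓ 1891:Tue✓ 1892:Thu
Years with five Tuesdays: 1868, 1873, 1874, 1879, 1884, 1885, 1890, 1891 → 8.

8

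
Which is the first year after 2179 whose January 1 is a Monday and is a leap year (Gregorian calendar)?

2216

Jan 1 advances by 2 weekdays after a leap year and by 1 after a common year.
2179: Jan 1 is Friday.
2180: Saturday (leap)
2181: Monday
2182: Tuesday
2183: Wednesday
2184: Thursday (leap)
2185: Saturday
2186: Sunday
2187: Monday
2188: Tuesday (leap)
2189: Thursday
2190: Friday
2191: Saturday
2192: Sunday (leap)
2193: Tuesday
2194: Wednesday
2195: Thursday
2196: Friday (leap)
2197: Sunday
2198: Monday
2199: Tuesday
2200: Wednesday
2201: Thursday
2202: Friday
2203: Saturday
2204: Sunday (leap)
2205: Tuesday
2206: Wednesday
2207: Thursday
2208: Friday (leap)
2209: Sunday
2210: Monday
2211: Tuesday
2212: Wednesday (leap)
2213: Friday
2214: Saturday
2215: Sunday
2216: Monday (leap)
2216 begins on a Monday and is a leap year.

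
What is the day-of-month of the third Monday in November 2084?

November 1, 2084 is a Wednesday, so the first Monday is the 6th.
The third Monday is 6 + 14 = 20.

20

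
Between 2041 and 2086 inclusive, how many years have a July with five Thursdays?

19

July has 31 days; it has five Thursdays when Thursday falls among the first (month-length − 28) days — i.e. when July 1 is one of Thursday/Wednesday/Tuesday.
July 1 by year: 2041:Mon 2042:Tue✓ 2043:Wed✓ 2044:Fri 2045:Sat 2046:Sun 2047:Mon 2048:Wed✓ 2049:Thu✓ 2050:Fri 2051:Sat 2052:Mon 2053:Tue✓ 2054:Wed✓ 2055:Thu✓ …(16 more)… 2072:Fri 2073:Sat 2074:Sun 2075:Mon 2076:Wed✓ 2077:Thu✓ 2078:Fri 2079:Sat 2080:Mon 2081:Tue✓ 2082:Wed✓ 2083:Thu✓ 2084:Sat 2085:Sun 2086:Mon
Years with five Thursdays: 2042, 2043, 2048, 2049, 2053, 2054, 2055, 2059, 2060, 2064, 2065, 2066, 2070, 2071, 2076, 2077, 2081, 2082, 2083 → 19.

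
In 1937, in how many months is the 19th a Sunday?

2

Check the 19th of each month of 1937: Jan 19: Tue, Feb 19: Fri, Mar 19: Fri, Apr 19: Mon, May 19: Wed, Jun 19: Sat, Jul 19: Mon, Aug 19: Thu, Sep 19: Sun, Oct 19: Tue, Nov 19: Fri, Dec 19: Sun.
Sunday occurs in September, December — 2 months.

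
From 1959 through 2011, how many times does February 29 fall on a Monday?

Leap years in 1959–2011: 13 of them.
Feb 29 weekday advances by 5 (mod 7) from one leap year to the next four years later (or differs when a century non-leap intervenes).
Leap-day weekdays: 1960:Mon✓ 1964:Sat 1968:Thu 1972:Tue 1976:Sun 1980:Fri 1984:Wed 1988:Mon✓ 1992:Sat 1996:Thu 2000:Tue 2004:Sun 2008:Fri
Monday: 1960, 1988 → 2.

2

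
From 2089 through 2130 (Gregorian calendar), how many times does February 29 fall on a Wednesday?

Leap years in 2089–2130: 9 of them.
Feb 29 weekday advances by 5 (mod 7) from one leap year to the next four years later (or differs when a century non-leap intervenes).
Leap-day weekdays: 2092:Fri 2096:Wed✓ 2104:Fri 2108:Wed✓ 2112:Mon 2116:Sat 2120:Thu 2124:Tue 2128:Sun
Wednesday: 2096, 2108 → 2.

2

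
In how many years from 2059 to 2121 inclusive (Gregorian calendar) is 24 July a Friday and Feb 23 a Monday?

Check each year's weekday for 24 July and Feb 23:
  2059: Thu/Sun  2060: Sat/Mon  2061: Sun/Wed  2062: Mon/Thu  2063: Tue/Fri  2064: Thu/Sat  2065: Fri/Mon ✓  2066: Sat/Tue  2067: Sun/Wed  2068: Tue/Thu  2069: Wed/Sat  2070: Thu/Sun  2071: Fri/Mon ✓  2072: Sun/Tue  …(35 more)…  2108: Tue/Thu  2109: Wed/Sat  2110: Thu/Sun  2111: Fri/Mon ✓  2112: Sun/Tue  2113: Mon/Thu  2114: Tue/Fri  2115: Wed/Sat  2116: Fri/Sun  2117: Sat/Tue  2118: Sun/Wed  2119: Mon/Thu  2120: Wed/Fri  2121: Thu/Sun
Both conditions hold in: 2065, 2071, 2082, 2093, 2099, 2105, 2111 — 7.

7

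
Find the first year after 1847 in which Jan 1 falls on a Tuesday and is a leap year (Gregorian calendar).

1856

Jan 1 advances by 2 weekdays after a leap year and by 1 after a common year.
1847: Jan 1 is Friday.
1848: Saturday (leap)
1849: Monday
1850: Tuesday
1851: Wednesday
1852: Thursday (leap)
1853: Saturday
1854: Sunday
1855: Monday
1856: Tuesday (leap)
1856 begins on a Tuesday and is a leap year.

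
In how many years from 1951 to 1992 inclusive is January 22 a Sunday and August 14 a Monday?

Check each year's weekday for January 22 and August 14:
  1951: Mon/Tue  1952: Tue/Thu  1953: Thu/Fri  1954: Fri/Sat  1955: Sat/Sun  1956: Sun/Tue  1957: Tue/Wed  1958: Wed/Thu  1959: Thu/Fri  1960: Fri/Sun  1961: Sun/Mon ✓  1962: Mon/Tue  1963: Tue/Wed  1964: Wed/Fri  …(14 more)…  1979: Mon/Tue  1980: Tue/Thu  1981: Thu/Fri  1982: Fri/Sat  1983: Sat/Sun  1984: Sun/Tue  1985: Tue/Wed  1986: Wed/Thu  1987: Thu/Fri  1988: Fri/Sun  1989: Sun/Mon ✓  1990: Mon/Tue  1991: Tue/Wed  1992: Wed/Fri
Both conditions hold in: 1961, 1967, 1978, 1989 — 4.

4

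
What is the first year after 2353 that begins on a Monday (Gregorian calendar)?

2362

Jan 1 advances by 2 weekdays after a leap year and by 1 after a common year.
2353: Jan 1 is Thursday.
2354: Friday
2355: Saturday
2356: Sunday (leap)
2357: Tuesday
2358: Wednesday
2359: Thursday
2360: Friday (leap)
2361: Sunday
2362: Monday
2362 begins on a Monday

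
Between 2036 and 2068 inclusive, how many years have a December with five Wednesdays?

15

December has 31 days; it has five Wednesdays when Wednesday falls among the first (month-length − 28) days — i.e. when December 1 is one of Wednesday/Tuesday/Monday.
December 1 by year: 2036:Mon✓ 2037:Tue✓ 2038:Wed✓ 2039:Thu 2040:Sat 2041:Sun 2042:Mon✓ 2043:Tue✓ 2044:Thu 2045:Fri 2046:Sat 2047:Sun 2048:Tue✓ 2049:Wed✓ 2050:Thu …(3 more)… 2054:Tue✓ 2055:Wed✓ 2056:Fri 2057:Sat 2058:Sun 2059:Mon✓ 2060:Wed✓ 2061:Thu 2062:Fri 2063:Sat 2064:Mon✓ 2065:Tue✓ 2066:Wed✓ 2067:Thu 2068:Sat
Years with five Wednesdays: 2036, 2037, 2038, 2042, 2043, 2048, 2049, 2053, 2054, 2055, 2059, 2060, 2064, 2065, 2066 → 15.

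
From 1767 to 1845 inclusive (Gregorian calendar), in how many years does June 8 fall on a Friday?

11

Track June 8's weekday year by year (advancing +1, or +2 across a Feb 29):
  1767: Mon  1768: Wed (+2)  1769: Thu (+1)  1770: Fri (+1) ✓  1771: Sat (+1)
  1772: Mon (+2)  1773: Tue (+1)  1774: Wed (+1)  1775: Thu (+1)  1776: Sat (+2)
  1777: Sun (+1)  1778: Mon (+1)  1779: Tue (+1)  1780: Thu (+2)  … (51 more years) …
  1832: Fri (+2) ✓  1833: Sat (+1)  1834: Sun (+1)  1835: Mon (+1)  1836: Wed (+2)
  1837: Thu (+1)  1838: Fri (+1) ✓  1839: Sat (+1)  1840: Mon (+2)  1841: Tue (+1)
  1842: Wed (+1)  1843: Thu (+1)  1844: Sat (+2)  1845: Sun (+1)
Friday years: 1770, 1781, 1787, 1792, 1798, 1804, 1810, 1821, 1827, 1832, 1838 — 11 in total.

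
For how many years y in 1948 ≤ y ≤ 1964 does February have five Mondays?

1

February has 28 days (29 in leap years); it has five Mondays when Monday falls among the first (month-length − 28) days — i.e. when February 1 is Monday in a leap year (never in a common year).
February 1 by year: 1948:Sun 1949:Tue 1950:Wed 1951:Thu 1952:Fri 1953:Sun 1954:Mon 1955:Tue 1956:Wed 1957:Fri 1958:Sat 1959:Sun 1960:Mon✓ 1961:Wed 1962:Thu 1963:Fri 1964:Sat
Years with five Mondays: 1960 → 1.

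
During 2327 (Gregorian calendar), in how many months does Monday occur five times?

A month of length L has five Mondays iff its first Monday is on day ≤ L−28 (so day 1–3 in a 31-day month, 1–2 in a 30-day month, day 1 in a leap February).
Checking each month of 2327: Jan starts Sat (31d) ✓; Feb starts Tue (28d); Mar starts Tue (31d); Apr starts Fri (30d); May starts Sun (31d) ✓; Jun starts Wed (30d); Jul starts Fri (31d); Aug starts Mon (31d) ✓; Sep starts Thu (30d); Oct starts Sat (31d) ✓; Nov starts Tue (30d); Dec starts Thu (31d).
Five-Monday months: January, May, August, October → 4.

4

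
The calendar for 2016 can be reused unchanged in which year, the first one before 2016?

Two years share a calendar iff Jan 1 falls on the same weekday and both are leap or both are common. 2016: Jan 1 is Friday, leap year.
2015: Jan 1 Thursday, common
2014: Jan 1 Wednesday, common
2013: Jan 1 Tuesday, common
2012: Jan 1 Sunday, leap
2011: Jan 1 Saturday, common
2010: Jan 1 Friday, common
2009: Jan 1 Thursday, common
2008: Jan 1 Tuesday, leap
2007: Jan 1 Monday, common
2006: Jan 1 Sunday, common
2005: Jan 1 Saturday, common
2004: Jan 1 Thursday, leap
2003: Jan 1 Wednesday, common
2002: Jan 1 Tuesday, common
2001: Jan 1 Monday, common
2000: Jan 1 Saturday, leap
1999: Jan 1 Friday, common
1998: Jan 1 Thursday, common
1997: Jan 1 Wednesday, common
1996: Jan 1 Monday, leap
1995: Jan 1 Sunday, common
1994: Jan 1 Saturday, common
1993: Jan 1 Friday, common
1992: Jan 1 Wednesday, leap
1991: Jan 1 Tuesday, common
1990: Jan 1 Monday, common
1989: Jan 1 Sunday, common
1988: Jan 1 Friday, leap
1988 matches on both conditions.

1988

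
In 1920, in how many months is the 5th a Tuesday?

1

Check the 5th of each month of 1920: Jan 5: Mon, Feb 5: Thu, Mar 5: Fri, Apr 5: Mon, May 5: Wed, Jun 5: Sat, Jul 5: Mon, Aug 5: Thu, Sep 5: Sun, Oct 5: Tue, Nov 5: Fri, Dec 5: Sun.
Tuesday occurs in October — 1 month.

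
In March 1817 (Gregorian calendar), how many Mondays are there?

March 1817 has 31 days and begins on Saturday.
The first Monday is March 3.
Mondays fall on 3, 10, 17, 24, 31 — that's 5.

5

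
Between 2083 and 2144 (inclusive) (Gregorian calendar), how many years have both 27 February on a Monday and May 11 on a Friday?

Check each year's weekday for 27 February and May 11:
  2083: Sat/Tue  2084: Sun/Thu  2085: Tue/Fri  2086: Wed/Sat  2087: Thu/Sun  2088: Fri/Tue  2089: Sun/Wed  2090: Mon/Thu  2091: Tue/Fri  2092: Wed/Sun  2093: Fri/Mon  2094: Sat/Tue  2095: Sun/Wed  2096: Mon/Fri ✓  …(34 more)…  2131: Tue/Fri  2132: Wed/Sun  2133: Fri/Mon  2134: Sat/Tue  2135: Sun/Wed  2136: Mon/Fri ✓  2137: Wed/Sat  2138: Thu/Sun  2139: Fri/Mon  2140: Sat/Wed  2141: Mon/Thu  2142: Tue/Fri  2143: Wed/Sat  2144: Thu/Mon
Both conditions hold in: 2096, 2108, 2136 — 3.

3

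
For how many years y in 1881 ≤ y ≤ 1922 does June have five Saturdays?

12

June has 30 days; it has five Saturdays when Saturday falls among the first (month-length − 28) days — i.e. when June 1 is one of Saturday/Friday.
June 1 by year: 1881:Wed 1882:Thu 1883:Fri✓ 1884:Sun 1885:Mon 1886:Tue 1887:Wed 1888:Fri✓ 1889:Sat✓ 1890:Sun 1891:Mon 1892:Wed 1893:Thu 1894:Fri✓ 1895:Sat✓ …(12 more)… 1908:Mon 1909:Tue 1910:Wed 1911:Thu 1912:Sat✓ 1913:Sun 1914:Mon 1915:Tue 1916:Thu 1917:Fri✓ 1918:Sat✓ 1919:Sun 1920:Tue 1921:Wed 1922:Thu
Years with five Saturdays: 1883, 1888, 1889, 1894, 1895, 1900, 1901, 1906, 1907, 1912, 1917, 1918 → 12.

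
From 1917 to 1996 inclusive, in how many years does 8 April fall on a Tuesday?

Track 8 April's weekday year by year (advancing +1, or +2 across a Feb 29):
  1917: Sun  1918: Mon (+1)  1919: Tue (+1) ✓  1920: Thu (+2)  1921: Fri (+1)
  1922: Sat (+1)  1923: Sun (+1)  1924: Tue (+2) ✓  1925: Wed (+1)  1926: Thu (+1)
  1927: Fri (+1)  1928: Sun (+2)  1929: Mon (+1)  1930: Tue (+1) ✓  … (52 more years) …
  1983: Fri (+1)  1984: Sun (+2)  1985: Mon (+1)  1986: Tue (+1) ✓  1987: Wed (+1)
  1988: Fri (+2)  1989: Sat (+1)  1990: Sun (+1)  1991: Mon (+1)  1992: Wed (+2)
  1993: Thu (+1)  1994: Fri (+1)  1995: Sat (+1)  1996: Mon (+2)
Tuesday years: 1919, 1924, 1930, 1941, 1947, 1952, 1958, 1969, 1975, 1980, 1986 — 11 in total.

11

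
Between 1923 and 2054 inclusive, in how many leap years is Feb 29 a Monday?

Leap years in 1923–2054: 33 of them.
Feb 29 weekday advances by 5 (mod 7) from one leap year to the next four years later (or differs when a century non-leap intervenes).
Leap-day weekdays: 1924:Fri 1928:Wed 1932:Mon✓ 1936:Sat 1940:Thu 1944:Tue 1948:Sun 1952:Fri 1956:Wed 1960:Mon✓ 1964:Sat 1968:Thu 1972:Tue …(7 more)… 2004:Sun 2008:Fri 2012:Wed 2016:Mon✓ 2020:Sat 2024:Thu 2028:Tue 2032:Sun 2036:Fri 2040:Wed 2044:Mon✓ 2048:Sat 2052:Thu
Monday: 1932, 1960, 1988, 2016, 2044 → 5.

5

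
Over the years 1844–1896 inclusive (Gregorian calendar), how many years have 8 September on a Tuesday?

8

Track 8 September's weekday year by year (advancing +1, or +2 across a Feb 29):
  1844: Sun  1845: Mon (+1)  1846: Tue (+1) ✓  1847: Wed (+1)  1848: Fri (+2)
  1849: Sat (+1)  1850: Sun (+1)  1851: Mon (+1)  1852: Wed (+2)  1853: Thu (+1)
  1854: Fri (+1)  1855: Sat (+1)  1856: Mon (+2)  1857: Tue (+1) ✓  … (25 more years) …
  1883: Sat (+1)  1884: Mon (+2)  1885: Tue (+1) ✓  1886: Wed (+1)  1887: Thu (+1)
  1888: Sat (+2)  1889: Sun (+1)  1890: Mon (+1)  1891: Tue (+1) ✓  1892: Thu (+2)
  1893: Fri (+1)  1894: Sat (+1)  1895: Sun (+1)  1896: Tue (+2) ✓
Tuesday years: 1846, 1857, 1863, 1868, 1874, 1885, 1891, 1896 — 8 in total.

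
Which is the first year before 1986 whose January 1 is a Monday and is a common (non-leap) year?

Jan 1 advances by 2 weekdays after a leap year and by 1 after a common year.
1986: Jan 1 is Wednesday.
1985: Tuesday
1984: Sunday (leap)
1983: Saturday
1982: Friday
1981: Thursday
1980: Tuesday (leap)
1979: Monday
1979 begins on a Monday and is a common year.

1979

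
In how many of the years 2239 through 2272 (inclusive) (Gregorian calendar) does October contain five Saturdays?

October has 31 days; it has five Saturdays when Saturday falls among the first (month-length − 28) days — i.e. when October 1 is one of Saturday/Friday/Thursday.
October 1 by year: 2239:Tue 2240:Thu✓ 2241:Fri✓ 2242:Sat✓ 2243:Sun 2244:Tue 2245:Wed 2246:Thu✓ 2247:Fri✓ 2248:Sun 2249:Mon 2250:Tue 2251:Wed 2252:Fri✓ 2253:Sat✓ …(4 more)… 2258:Fri✓ 2259:Sat✓ 2260:Mon 2261:Tue 2262:Wed 2263:Thu✓ 2264:Sat✓ 2265:Sun 2266:Mon 2267:Tue 2268:Thu✓ 2269:Fri✓ 2270:Sat✓ 2271:Sun 2272:Tue
Years with five Saturdays: 2240, 2241, 2242, 2246, 2247, 2252, 2253, 2257, 2258, 2259, 2263, 2264, 2268, 2269, 2270 → 15.

15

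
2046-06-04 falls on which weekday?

Monday

January 1, 2046 is a Monday.
June 4 is day 155 of the year, i.e. 154 days after Jan 1.
154 mod 7 = 0, so advance 0 weekdays from Monday: Monday.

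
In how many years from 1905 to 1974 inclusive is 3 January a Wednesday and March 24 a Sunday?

3

Check each year's weekday for 3 January and March 24:
  1905: Tue/Fri  1906: Wed/Sat  1907: Thu/Sun  1908: Fri/Tue  1909: Sun/Wed  1910: Mon/Thu  1911: Tue/Fri  1912: Wed/Sun ✓  1913: Fri/Mon  1914: Sat/Tue  1915: Sun/Wed  1916: Mon/Fri  1917: Wed/Sat  1918: Thu/Sun  …(42 more)…  1961: Tue/Fri  1962: Wed/Sat  1963: Thu/Sun  1964: Fri/Tue  1965: Sun/Wed  1966: Mon/Thu  1967: Tue/Fri  1968: Wed/Sun ✓  1969: Fri/Mon  1970: Sat/Tue  1971: Sun/Wed  1972: Mon/Fri  1973: Wed/Sat  1974: Thu/Sun
Both conditions hold in: 1912, 1940, 1968 — 3.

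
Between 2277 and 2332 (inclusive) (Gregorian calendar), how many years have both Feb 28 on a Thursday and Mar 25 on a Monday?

Check each year's weekday for Feb 28 and Mar 25:
  2277: Wed/Sun  2278: Thu/Mon ✓  2279: Fri/Tue  2280: Sat/Thu  2281: Mon/Fri  2282: Tue/Sat  2283: Wed/Sun  2284: Thu/Tue  2285: Sat/Wed  2286: Sun/Thu  2287: Mon/Fri  2288: Tue/Sun  2289: Thu/Mon ✓  2290: Fri/Tue  …(28 more)…  2319: Fri/Tue  2320: Sat/Thu  2321: Mon/Fri  2322: Tue/Sat  2323: Wed/Sun  2324: Thu/Tue  2325: Sat/Wed  2326: Sun/Thu  2327: Mon/Fri  2328: Tue/Sun  2329: Thu/Mon ✓  2330: Fri/Tue  2331: Sat/Wed  2332: Sun/Fri
Both conditions hold in: 2278, 2289, 2295, 2301, 2307, 2318, 2329 — 7.

7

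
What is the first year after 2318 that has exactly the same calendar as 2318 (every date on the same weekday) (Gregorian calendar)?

Two years share a calendar iff Jan 1 falls on the same weekday and both are leap or both are common. 2318: Jan 1 is Tuesday, common year.
2319: Jan 1 Wednesday, common
2320: Jan 1 Thursday, leap
2321: Jan 1 Saturday, common
2322: Jan 1 Sunday, common
2323: Jan 1 Monday, common
2324: Jan 1 Tuesday, leap
2325: Jan 1 Thursday, common
2326: Jan 1 Friday, common
2327: Jan 1 Saturday, common
2328: Jan 1 Sunday, leap
2329: Jan 1 Tuesday, common
2329 matches on both conditions.

2329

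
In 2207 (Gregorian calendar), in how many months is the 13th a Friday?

Check the 13th of each month of 2207: Jan 13: Tue, Feb 13: Fri, Mar 13: Fri, Apr 13: Mon, May 13: Wed, Jun 13: Sat, Jul 13: Mon, Aug 13: Thu, Sep 13: Sun, Oct 13: Tue, Nov 13: Fri, Dec 13: Sun.
Friday occurs in February, March, November — 3 months.

3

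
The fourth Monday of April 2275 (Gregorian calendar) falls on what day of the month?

April 1, 2275 is a Thursday, so the first Monday is the 5th.
The fourth Monday is 5 + 21 = 26.

26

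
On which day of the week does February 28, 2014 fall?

Friday

January 1, 2014 is a Wednesday.
February 28 is day 59 of the year, i.e. 58 days after Jan 1.
58 mod 7 = 2, so advance 2 weekdays from Wednesday: Friday.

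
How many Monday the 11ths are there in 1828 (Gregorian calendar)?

2

Check the 11th of each month of 1828: Jan 11: Fri, Feb 11: Mon, Mar 11: Tue, Apr 11: Fri, May 11: Sun, Jun 11: Wed, Jul 11: Fri, Aug 11: Mon, Sep 11: Thu, Oct 11: Sat, Nov 11: Tue, Dec 11: Thu.
Monday occurs in February, August — 2 months.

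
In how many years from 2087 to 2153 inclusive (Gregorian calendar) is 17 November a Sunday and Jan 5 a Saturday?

6

Check each year's weekday for 17 November and Jan 5:
  2087: Mon/Sun  2088: Wed/Mon  2089: Thu/Wed  2090: Fri/Thu  2091: Sat/Fri  2092: Mon/Sat  2093: Tue/Mon  2094: Wed/Tue  2095: Thu/Wed  2096: Sat/Thu  2097: Sun/Sat ✓  2098: Mon/Sun  2099: Tue/Mon  2100: Wed/Tue  …(39 more)…  2140: Thu/Tue  2141: Fri/Thu  2142: Sat/Fri  2143: Sun/Sat ✓  2144: Tue/Sun  2145: Wed/Tue  2146: Thu/Wed  2147: Fri/Thu  2148: Sun/Fri  2149: Mon/Sun  2150: Tue/Mon  2151: Wed/Tue  2152: Fri/Wed  2153: Sat/Fri
Both conditions hold in: 2097, 2109, 2115, 2126, 2137, 2143 — 6.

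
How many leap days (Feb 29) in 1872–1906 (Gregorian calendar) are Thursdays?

1

Leap years in 1872–1906: 8 of them.
Feb 29 weekday advances by 5 (mod 7) from one leap year to the next four years later (or differs when a century non-leap intervenes).
Leap-day weekdays: 1872:Thu✓ 1876:Tue 1880:Sun 1884:Fri 1888:Wed 1892:Mon 1896:Sat 1904:Mon
Thursday: 1872 → 1.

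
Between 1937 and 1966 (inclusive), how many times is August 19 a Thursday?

5

Track August 19's weekday year by year (advancing +1, or +2 across a Feb 29):
  1937: Thu ✓  1938: Fri (+1)  1939: Sat (+1)  1940: Mon (+2)  1941: Tue (+1)
  1942: Wed (+1)  1943: Thu (+1) ✓  1944: Sat (+2)  1945: Sun (+1)  1946: Mon (+1)
  1947: Tue (+1)  1948: Thu (+2) ✓  1949: Fri (+1)  1950: Sat (+1)  1951: Sun (+1)
  1952: Tue (+2)  1953: Wed (+1)  1954: Thu (+1) ✓  1955: Fri (+1)  1956: Sun (+2)
  1957: Mon (+1)  1958: Tue (+1)  1959: Wed (+1)  1960: Fri (+2)  1961: Sat (+1)
  1962: Sun (+1)  1963: Mon (+1)  1964: Wed (+2)  1965: Thu (+1) ✓  1966: Fri (+1)
Thursday years: 1937, 1943, 1948, 1954, 1965 — 5 in total.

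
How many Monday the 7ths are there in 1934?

1

Check the 7th of each month of 1934: Jan 7: Sun, Feb 7: Wed, Mar 7: Wed, Apr 7: Sat, May 7: Mon, Jun 7: Thu, Jul 7: Sat, Aug 7: Tue, Sep 7: Fri, Oct 7: Sun, Nov 7: Wed, Dec 7: Fri.
Monday occurs in May — 1 month.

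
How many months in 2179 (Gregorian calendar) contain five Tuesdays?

A month of length L has five Tuesdays iff its first Tuesday is on day ≤ L−28 (so day 1–3 in a 31-day month, 1–2 in a 30-day month, day 1 in a leap February).
Checking each month of 2179: Jan starts Fri (31d); Feb starts Mon (28d); Mar starts Mon (31d) ✓; Apr starts Thu (30d); May starts Sat (31d); Jun starts Tue (30d) ✓; Jul starts Thu (31d); Aug starts Sun (31d) ✓; Sep starts Wed (30d); Oct starts Fri (31d); Nov starts Mon (30d) ✓; Dec starts Wed (31d).
Five-Tuesday months: March, June, August, November → 4.

4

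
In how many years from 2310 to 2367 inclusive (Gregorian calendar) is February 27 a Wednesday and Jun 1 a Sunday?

2

Check each year's weekday for February 27 and Jun 1:
  2310: Sun/Wed  2311: Mon/Thu  2312: Tue/Sat  2313: Thu/Sun  2314: Fri/Mon  2315: Sat/Tue  2316: Sun/Thu  2317: Tue/Fri  2318: Wed/Sat  2319: Thu/Sun  2320: Fri/Tue  2321: Sun/Wed  2322: Mon/Thu  2323: Tue/Fri  …(30 more)…  2354: Sat/Tue  2355: Sun/Wed  2356: Mon/Fri  2357: Wed/Sat  2358: Thu/Sun  2359: Fri/Mon  2360: Sat/Wed  2361: Mon/Thu  2362: Tue/Fri  2363: Wed/Sat  2364: Thu/Mon  2365: Sat/Tue  2366: Sun/Wed  2367: Mon/Thu
Both conditions hold in: 2324, 2352 — 2.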